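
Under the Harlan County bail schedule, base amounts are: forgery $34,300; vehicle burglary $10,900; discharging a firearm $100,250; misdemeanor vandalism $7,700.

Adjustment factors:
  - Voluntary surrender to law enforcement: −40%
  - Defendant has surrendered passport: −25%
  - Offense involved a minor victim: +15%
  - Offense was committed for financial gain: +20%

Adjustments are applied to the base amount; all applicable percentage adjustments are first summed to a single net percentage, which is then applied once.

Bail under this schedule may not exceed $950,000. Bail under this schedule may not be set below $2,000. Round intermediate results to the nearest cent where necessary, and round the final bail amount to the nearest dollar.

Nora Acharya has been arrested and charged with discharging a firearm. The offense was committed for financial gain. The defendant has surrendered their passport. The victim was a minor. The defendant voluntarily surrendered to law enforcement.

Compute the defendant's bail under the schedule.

$70,175

Base amounts from the schedule: discharging a firearm $100,250.
Single charge. Combined base = $100,250.
Net percentage adjustment: −40% −25% +15% +20% = −30%. $100,250 × 0.7 = $70,175.
$70,175 is within the $950,000 maximum.
$70,175 is at or above the $2,000 minimum.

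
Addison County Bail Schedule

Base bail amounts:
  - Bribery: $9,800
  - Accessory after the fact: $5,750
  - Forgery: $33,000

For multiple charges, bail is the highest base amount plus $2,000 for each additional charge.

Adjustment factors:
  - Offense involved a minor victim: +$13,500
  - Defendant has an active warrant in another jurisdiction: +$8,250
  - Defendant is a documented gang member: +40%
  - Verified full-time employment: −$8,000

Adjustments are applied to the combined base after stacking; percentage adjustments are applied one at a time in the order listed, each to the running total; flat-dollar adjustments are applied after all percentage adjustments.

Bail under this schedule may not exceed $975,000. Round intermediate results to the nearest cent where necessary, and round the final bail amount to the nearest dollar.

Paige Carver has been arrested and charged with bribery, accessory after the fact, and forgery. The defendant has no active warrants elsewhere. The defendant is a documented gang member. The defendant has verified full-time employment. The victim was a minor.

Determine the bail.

$57,300

Base amounts from the schedule: bribery $9,800; accessory after the fact $5,750; forgery $33,000.
Stacking rule: highest base plus $2,000 per additional charge. Highest is forgery at $33,000; 2 additional charges → +$4,000. Combined base = $37,000.
Defendant is a documented gang member (+40%): $37,000 × 1.4 = $51,800.
Offense involved a minor victim (+$13,500 flat): $51,800 + $13,500 = $65,300.
Verified full-time employment (−$8,000 flat): $65,300 − $8,000 = $57,300.
$57,300 is within the $975,000 maximum.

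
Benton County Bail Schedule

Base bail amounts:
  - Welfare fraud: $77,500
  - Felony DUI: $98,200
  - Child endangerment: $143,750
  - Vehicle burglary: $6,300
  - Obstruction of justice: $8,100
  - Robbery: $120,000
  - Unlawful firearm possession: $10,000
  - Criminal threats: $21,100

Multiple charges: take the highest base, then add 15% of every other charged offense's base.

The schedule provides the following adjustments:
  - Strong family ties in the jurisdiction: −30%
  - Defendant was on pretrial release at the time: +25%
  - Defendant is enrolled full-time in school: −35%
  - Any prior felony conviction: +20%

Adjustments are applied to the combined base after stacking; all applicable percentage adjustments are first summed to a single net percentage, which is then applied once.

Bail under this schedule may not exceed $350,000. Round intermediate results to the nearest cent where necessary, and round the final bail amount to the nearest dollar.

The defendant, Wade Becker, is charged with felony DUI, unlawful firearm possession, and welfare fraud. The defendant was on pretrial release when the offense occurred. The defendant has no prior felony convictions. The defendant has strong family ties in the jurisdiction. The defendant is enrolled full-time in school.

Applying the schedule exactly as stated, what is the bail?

Base amounts from the schedule: felony DUI $98,200; unlawful firearm possession $10,000; welfare fraud $77,500.
Stacking rule: highest base plus 15% of each additional charge. Highest is felony DUI at $98,200. Additional: $10,000 × 15% = $1,500; $77,500 × 15% = $11,625. Combined base = $98,200 + $13,125 = $111,325.
Net percentage adjustment: −30% +25% −35% = −40%. $111,325 × 0.6 = $66,795.
$66,795 is within the $350,000 maximum.

$66,795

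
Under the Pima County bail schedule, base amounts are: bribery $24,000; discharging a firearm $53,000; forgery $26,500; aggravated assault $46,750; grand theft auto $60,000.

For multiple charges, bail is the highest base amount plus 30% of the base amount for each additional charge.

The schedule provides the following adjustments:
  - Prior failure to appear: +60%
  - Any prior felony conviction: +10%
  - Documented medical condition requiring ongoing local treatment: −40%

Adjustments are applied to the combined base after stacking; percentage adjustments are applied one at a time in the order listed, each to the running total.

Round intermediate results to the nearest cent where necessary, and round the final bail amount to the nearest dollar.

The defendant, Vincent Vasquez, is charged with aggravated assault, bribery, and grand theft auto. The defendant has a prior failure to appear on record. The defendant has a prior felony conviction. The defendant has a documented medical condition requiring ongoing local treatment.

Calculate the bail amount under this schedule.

Base amounts from the schedule: aggravated assault $46,750; bribery $24,000; grand theft auto $60,000.
Stacking rule: highest base plus 30% of each additional charge. Highest is grand theft auto at $60,000. Additional: $46,750 × 30% = $14,025; $24,000 × 30% = $7,200. Combined base = $60,000 + $21,225 = $81,225.
Prior failure to appear (+60%): $81,225 × 1.6 = $129,960.
Any prior felony conviction (+10%): $129,960 × 1.1 = $142,956.
Documented medical condition requiring ongoing local treatment (−40%): $142,956 × 0.6 = $85,773.60.
Rounded to the nearest dollar: $85,774.

$85,774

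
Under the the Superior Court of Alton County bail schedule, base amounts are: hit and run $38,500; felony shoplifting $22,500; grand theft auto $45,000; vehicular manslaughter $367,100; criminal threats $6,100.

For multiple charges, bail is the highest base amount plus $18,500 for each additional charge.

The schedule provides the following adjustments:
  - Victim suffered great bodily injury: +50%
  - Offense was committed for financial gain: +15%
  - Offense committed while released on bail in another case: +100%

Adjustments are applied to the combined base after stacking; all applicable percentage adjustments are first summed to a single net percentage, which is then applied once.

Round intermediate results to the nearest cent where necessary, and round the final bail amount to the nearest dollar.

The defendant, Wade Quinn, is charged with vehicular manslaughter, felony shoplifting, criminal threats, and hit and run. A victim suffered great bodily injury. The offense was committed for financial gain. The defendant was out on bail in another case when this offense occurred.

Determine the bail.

$1,119,890

Base amounts from the schedule: vehicular manslaughter $367,100; felony shoplifting $22,500; criminal threats $6,100; hit and run $38,500.
Stacking rule: highest base plus $18,500 per additional charge. Highest is vehicular manslaughter at $367,100; 3 additional charges → +$55,500. Combined base = $422,600.
Net percentage adjustment: +50% +15% +100% = +165%. $422,600 × 2.65 = $1,119,890.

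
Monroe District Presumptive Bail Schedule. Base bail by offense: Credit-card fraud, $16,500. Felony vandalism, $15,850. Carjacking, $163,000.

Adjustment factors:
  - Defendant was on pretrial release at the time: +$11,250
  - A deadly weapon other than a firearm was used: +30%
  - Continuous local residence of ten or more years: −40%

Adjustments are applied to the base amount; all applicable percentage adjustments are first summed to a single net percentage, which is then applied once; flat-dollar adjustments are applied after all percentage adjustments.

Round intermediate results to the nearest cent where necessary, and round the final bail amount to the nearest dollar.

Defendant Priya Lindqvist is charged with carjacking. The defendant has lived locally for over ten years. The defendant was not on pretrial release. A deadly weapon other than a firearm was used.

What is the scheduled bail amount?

Base amounts from the schedule: carjacking $163,000.
Single charge. Combined base = $163,000.
Net percentage adjustment: +30% −40% = −10%. $163,000 × 0.9 = $146,700.

$146,700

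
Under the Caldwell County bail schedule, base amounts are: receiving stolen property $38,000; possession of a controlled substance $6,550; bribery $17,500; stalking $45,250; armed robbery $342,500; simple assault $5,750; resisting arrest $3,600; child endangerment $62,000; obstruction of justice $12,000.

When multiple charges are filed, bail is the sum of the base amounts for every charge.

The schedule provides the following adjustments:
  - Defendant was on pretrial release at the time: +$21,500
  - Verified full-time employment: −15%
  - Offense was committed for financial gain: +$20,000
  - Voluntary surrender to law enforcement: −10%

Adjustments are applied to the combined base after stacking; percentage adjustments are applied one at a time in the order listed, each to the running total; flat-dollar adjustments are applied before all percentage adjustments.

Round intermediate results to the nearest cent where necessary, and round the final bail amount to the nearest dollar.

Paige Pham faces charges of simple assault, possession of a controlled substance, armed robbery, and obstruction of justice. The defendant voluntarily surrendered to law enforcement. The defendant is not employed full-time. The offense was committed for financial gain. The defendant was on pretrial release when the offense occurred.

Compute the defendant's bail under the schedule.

Base amounts from the schedule: simple assault $5,750; possession of a controlled substance $6,550; armed robbery $342,500; obstruction of justice $12,000.
Stacking rule: sum of all bases. $5,750 + $6,550 + $342,500 + $12,000 = $366,800.
Defendant was on pretrial release at the time (+$21,500 flat): $366,800 + $21,500 = $388,300.
Offense was committed for financial gain (+$20,000 flat): $388,300 + $20,000 = $408,300.
Voluntary surrender to law enforcement (−10%): $408,300 × 0.9 = $367,470.

$367,470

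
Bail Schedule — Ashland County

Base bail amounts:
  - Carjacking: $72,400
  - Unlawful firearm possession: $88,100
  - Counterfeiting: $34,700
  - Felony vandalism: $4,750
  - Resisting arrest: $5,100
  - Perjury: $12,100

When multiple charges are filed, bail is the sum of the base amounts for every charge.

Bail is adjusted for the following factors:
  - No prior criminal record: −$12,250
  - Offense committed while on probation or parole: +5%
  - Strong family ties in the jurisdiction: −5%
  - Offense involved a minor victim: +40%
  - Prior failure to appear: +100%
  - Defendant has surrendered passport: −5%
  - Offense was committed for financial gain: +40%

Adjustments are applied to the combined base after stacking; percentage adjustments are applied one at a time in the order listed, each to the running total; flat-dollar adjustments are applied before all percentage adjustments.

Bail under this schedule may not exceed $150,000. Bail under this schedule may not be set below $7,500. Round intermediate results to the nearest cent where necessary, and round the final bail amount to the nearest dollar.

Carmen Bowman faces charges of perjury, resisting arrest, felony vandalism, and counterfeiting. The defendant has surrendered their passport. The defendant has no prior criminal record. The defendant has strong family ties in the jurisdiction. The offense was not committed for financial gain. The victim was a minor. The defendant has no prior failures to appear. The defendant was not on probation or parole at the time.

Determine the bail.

Base amounts from the schedule: perjury $12,100; resisting arrest $5,100; felony vandalism $4,750; counterfeiting $34,700.
Stacking rule: sum of all bases. $12,100 + $5,100 + $4,750 + $34,700 = $56,650.
No prior criminal record (−$12,250 flat): $56,650 − $12,250 = $44,400.
Strong family ties in the jurisdiction (−5%): $44,400 × 0.95 = $42,180.
Offense involved a minor victim (+40%): $42,180 × 1.4 = $59,052.
Defendant has surrendered passport (−5%): $59,052 × 0.95 = $56,099.40.
$56,099.40 is within the $150,000 maximum.
$56,099.40 is at or above the $7,500 minimum.
Rounded to the nearest dollar: $56,099.

$56,099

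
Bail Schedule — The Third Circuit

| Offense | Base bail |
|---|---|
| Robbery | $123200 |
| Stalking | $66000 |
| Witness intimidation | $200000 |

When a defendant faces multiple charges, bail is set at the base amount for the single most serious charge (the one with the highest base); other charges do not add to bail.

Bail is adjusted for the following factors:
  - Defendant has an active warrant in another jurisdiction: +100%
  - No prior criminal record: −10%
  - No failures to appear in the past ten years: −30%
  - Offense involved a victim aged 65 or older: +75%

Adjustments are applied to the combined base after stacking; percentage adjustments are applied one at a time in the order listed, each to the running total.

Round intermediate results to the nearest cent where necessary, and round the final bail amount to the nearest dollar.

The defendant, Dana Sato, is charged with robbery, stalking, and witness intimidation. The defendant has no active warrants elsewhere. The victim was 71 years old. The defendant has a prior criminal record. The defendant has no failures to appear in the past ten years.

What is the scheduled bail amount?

Base amounts from the schedule: robbery $123200; stalking $66000; witness intimidation $200000.
Stacking rule: use the highest base only. Highest is witness intimidation at $200000. Combined base = $200000.
No failures to appear in the past ten years (−30%): $200000 × 0.7 = $140000.
Offense involved a victim aged 65 or older (+75%): $140000 × 1.75 = $245000.

$245000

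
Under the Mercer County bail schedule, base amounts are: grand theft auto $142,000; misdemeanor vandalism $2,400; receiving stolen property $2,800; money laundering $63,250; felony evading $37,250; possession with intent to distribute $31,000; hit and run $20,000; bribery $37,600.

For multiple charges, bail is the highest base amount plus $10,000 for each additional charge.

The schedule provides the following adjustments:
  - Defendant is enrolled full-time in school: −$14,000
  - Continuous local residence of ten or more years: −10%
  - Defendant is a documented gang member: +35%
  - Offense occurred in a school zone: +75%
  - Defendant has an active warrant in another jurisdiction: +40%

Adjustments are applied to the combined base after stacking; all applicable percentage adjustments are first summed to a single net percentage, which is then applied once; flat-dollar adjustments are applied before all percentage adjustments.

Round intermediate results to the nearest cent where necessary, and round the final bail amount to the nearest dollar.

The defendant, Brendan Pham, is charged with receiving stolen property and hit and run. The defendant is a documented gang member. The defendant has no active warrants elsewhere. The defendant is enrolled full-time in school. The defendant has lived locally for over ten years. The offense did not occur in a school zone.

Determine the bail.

Base amounts from the schedule: receiving stolen property $2,800; hit and run $20,000.
Stacking rule: highest base plus $10,000 per additional charge. Highest is hit and run at $20,000; 1 additional charge → +$10,000. Combined base = $30,000.
Defendant is enrolled full-time in school (−$14,000 flat): $30,000 − $14,000 = $16,000.
Net percentage adjustment: −10% +35% = +25%. $16,000 × 1.25 = $20,000.

$20,000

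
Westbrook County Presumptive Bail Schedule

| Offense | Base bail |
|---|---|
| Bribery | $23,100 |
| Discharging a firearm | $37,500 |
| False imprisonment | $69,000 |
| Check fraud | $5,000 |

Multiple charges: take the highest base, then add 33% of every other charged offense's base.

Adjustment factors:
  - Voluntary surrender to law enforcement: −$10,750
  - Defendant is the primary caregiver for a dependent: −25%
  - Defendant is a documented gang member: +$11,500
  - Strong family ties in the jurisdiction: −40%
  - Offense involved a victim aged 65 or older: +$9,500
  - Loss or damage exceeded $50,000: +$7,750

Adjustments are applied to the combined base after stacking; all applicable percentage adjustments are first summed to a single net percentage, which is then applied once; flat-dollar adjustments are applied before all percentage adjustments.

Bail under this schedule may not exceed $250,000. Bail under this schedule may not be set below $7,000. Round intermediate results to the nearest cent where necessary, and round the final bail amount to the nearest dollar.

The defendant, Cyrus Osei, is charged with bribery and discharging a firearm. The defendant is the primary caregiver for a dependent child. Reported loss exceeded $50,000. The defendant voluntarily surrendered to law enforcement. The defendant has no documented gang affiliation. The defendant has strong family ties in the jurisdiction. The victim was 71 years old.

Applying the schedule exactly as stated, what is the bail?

Base amounts from the schedule: bribery $23,100; discharging a firearm $37,500.
Stacking rule: highest base plus 33% of each additional charge. Highest is discharging a firearm at $37,500. Additional: $23,100 × 33% = $7,623. Combined base = $37,500 + $7,623 = $45,123.
Voluntary surrender to law enforcement (−$10,750 flat): $45,123 − $10,750 = $34,373.
Offense involved a victim aged 65 or older (+$9,500 flat): $34,373 + $9,500 = $43,873.
Loss or damage exceeded $50,000 (+$7,750 flat): $43,873 + $7,750 = $51,623.
Net percentage adjustment: −25% −40% = −65%. $51,623 × 0.35 = $18,068.05.
$18,068.05 is within the $250,000 maximum.
$18,068.05 is at or above the $7,000 minimum.
Rounded to the nearest dollar: $18,068.

$18,068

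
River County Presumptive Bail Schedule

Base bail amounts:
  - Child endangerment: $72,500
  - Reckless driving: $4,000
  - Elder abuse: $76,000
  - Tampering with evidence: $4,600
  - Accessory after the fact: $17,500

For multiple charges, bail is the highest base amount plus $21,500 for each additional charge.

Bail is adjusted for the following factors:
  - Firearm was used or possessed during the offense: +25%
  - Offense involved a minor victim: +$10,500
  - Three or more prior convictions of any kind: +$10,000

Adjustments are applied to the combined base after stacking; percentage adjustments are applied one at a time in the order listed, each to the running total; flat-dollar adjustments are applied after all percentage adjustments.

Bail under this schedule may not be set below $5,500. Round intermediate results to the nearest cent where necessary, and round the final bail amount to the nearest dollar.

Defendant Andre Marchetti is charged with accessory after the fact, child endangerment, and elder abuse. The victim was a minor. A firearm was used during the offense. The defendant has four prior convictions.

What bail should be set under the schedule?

$169,250

Base amounts from the schedule: accessory after the fact $17,500; child endangerment $72,500; elder abuse $76,000.
Stacking rule: highest base plus $21,500 per additional charge. Highest is elder abuse at $76,000; 2 additional charges → +$43,000. Combined base = $119,000.
Firearm was used or possessed during the offense (+25%): $119,000 × 1.25 = $148,750.
Offense involved a minor victim (+$10,500 flat): $148,750 + $10,500 = $159,250.
Three or more prior convictions of any kind (+$10,000 flat): $159,250 + $10,000 = $169,250.
$169,250 is at or above the $5,500 minimum.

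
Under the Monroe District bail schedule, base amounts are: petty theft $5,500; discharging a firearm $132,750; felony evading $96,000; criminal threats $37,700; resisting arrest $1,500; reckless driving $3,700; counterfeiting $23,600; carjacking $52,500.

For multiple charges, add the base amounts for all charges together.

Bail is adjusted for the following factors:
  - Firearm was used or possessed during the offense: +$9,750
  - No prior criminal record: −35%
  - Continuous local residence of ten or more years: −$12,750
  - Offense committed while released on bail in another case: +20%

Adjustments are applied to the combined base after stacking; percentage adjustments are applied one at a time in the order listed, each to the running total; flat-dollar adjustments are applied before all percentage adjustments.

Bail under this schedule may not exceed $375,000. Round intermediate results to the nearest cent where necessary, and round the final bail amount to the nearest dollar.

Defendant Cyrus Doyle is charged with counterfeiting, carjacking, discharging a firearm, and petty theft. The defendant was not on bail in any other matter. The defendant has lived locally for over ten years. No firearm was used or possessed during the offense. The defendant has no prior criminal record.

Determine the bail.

$131,040

Base amounts from the schedule: counterfeiting $23,600; carjacking $52,500; discharging a firearm $132,750; petty theft $5,500.
Stacking rule: sum of all bases. $23,600 + $52,500 + $132,750 + $5,500 = $214,350.
Continuous local residence of ten or more years (−$12,750 flat): $214,350 − $12,750 = $201,600.
No prior criminal record (−35%): $201,600 × 0.65 = $131,040.
$131,040 is within the $375,000 maximum.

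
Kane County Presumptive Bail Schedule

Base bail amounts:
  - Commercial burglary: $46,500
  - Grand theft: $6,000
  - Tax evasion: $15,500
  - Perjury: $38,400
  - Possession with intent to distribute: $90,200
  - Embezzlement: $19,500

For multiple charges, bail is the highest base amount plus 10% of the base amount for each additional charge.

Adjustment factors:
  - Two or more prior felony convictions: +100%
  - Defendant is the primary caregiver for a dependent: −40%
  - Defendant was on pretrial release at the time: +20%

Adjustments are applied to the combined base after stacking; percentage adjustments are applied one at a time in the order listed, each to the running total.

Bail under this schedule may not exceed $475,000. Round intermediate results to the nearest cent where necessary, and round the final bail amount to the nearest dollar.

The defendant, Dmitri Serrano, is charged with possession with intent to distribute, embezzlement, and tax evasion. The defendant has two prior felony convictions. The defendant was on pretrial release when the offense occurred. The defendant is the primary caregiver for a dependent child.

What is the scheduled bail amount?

Base amounts from the schedule: possession with intent to distribute $90,200; embezzlement $19,500; tax evasion $15,500.
Stacking rule: highest base plus 10% of each additional charge. Highest is possession with intent to distribute at $90,200. Additional: $19,500 × 10% = $1,950; $15,500 × 10% = $1,550. Combined base = $90,200 + $3,500 = $93,700.
Two or more prior felony convictions (+100%): $93,700 × 2 = $187,400.
Defendant is the primary caregiver for a dependent (−40%): $187,400 × 0.6 = $112,440.
Defendant was on pretrial release at the time (+20%): $112,440 × 1.2 = $134,928.
$134,928 is within the $475,000 maximum.

$134,928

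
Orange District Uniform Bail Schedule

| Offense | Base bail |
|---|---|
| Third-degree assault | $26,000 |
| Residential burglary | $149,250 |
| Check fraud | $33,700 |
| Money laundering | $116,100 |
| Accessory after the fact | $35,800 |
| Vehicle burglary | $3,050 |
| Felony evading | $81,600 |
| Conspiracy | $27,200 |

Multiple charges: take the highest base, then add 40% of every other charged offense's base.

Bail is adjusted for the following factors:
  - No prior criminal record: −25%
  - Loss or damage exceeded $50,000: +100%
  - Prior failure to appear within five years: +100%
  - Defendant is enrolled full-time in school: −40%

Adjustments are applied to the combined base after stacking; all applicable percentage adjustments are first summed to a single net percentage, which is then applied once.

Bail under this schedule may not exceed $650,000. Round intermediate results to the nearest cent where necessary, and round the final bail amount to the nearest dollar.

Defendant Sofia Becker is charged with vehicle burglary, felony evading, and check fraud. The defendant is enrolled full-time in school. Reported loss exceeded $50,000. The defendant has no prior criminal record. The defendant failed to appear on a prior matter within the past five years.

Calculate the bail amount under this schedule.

$226,305

Base amounts from the schedule: vehicle burglary $3,050; felony evading $81,600; check fraud $33,700.
Stacking rule: highest base plus 40% of each additional charge. Highest is felony evading at $81,600. Additional: $3,050 × 40% = $1,220; $33,700 × 40% = $13,480. Combined base = $81,600 + $14,700 = $96,300.
Net percentage adjustment: −25% +100% +100% −40% = +135%. $96,300 × 2.35 = $226,305.
$226,305 is within the $650,000 maximum.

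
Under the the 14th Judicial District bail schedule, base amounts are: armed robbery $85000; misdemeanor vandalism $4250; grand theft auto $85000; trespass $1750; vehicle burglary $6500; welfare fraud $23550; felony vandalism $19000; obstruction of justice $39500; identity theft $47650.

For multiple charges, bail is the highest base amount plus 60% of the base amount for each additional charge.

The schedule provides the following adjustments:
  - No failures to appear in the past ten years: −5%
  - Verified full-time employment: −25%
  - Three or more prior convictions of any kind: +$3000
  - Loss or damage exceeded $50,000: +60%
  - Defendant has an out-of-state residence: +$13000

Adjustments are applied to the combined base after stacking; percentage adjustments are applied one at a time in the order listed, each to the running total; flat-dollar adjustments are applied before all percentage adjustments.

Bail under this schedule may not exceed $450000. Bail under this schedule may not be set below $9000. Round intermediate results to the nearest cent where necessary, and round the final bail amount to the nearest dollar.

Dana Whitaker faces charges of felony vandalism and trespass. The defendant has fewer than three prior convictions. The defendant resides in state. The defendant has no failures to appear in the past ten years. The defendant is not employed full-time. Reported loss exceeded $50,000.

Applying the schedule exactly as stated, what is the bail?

Base amounts from the schedule: felony vandalism $19000; trespass $1750.
Stacking rule: highest base plus 60% of each additional charge. Highest is felony vandalism at $19000. Additional: $1750 × 60% = $1050. Combined base = $19000 + $1050 = $20050.
No failures to appear in the past ten years (−5%): $20050 × 0.95 = $19047.50.
Loss or damage exceeded $50,000 (+60%): $19047.50 × 1.6 = $30476.
$30476 is within the $450000 maximum.
$30476 is at or above the $9000 minimum.

$30476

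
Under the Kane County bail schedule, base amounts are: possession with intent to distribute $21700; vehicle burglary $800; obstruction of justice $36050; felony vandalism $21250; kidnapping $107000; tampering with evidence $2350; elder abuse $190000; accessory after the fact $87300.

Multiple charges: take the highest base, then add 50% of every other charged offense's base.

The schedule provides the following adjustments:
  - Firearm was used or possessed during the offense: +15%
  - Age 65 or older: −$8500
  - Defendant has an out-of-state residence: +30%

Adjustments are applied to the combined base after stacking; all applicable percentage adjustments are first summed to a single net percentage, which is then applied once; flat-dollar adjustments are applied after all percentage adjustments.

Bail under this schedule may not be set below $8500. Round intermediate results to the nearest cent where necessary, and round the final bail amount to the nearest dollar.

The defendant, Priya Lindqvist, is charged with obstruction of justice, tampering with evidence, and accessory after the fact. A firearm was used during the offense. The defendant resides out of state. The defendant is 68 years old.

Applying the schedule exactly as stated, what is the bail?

$145925

Base amounts from the schedule: obstruction of justice $36050; tampering with evidence $2350; accessory after the fact $87300.
Stacking rule: highest base plus 50% of each additional charge. Highest is accessory after the fact at $87300. Additional: $36050 × 50% = $18025; $2350 × 50% = $1175. Combined base = $87300 + $19200 = $106500.
Net percentage adjustment: +15% +30% = +45%. $106500 × 1.45 = $154425.
Age 65 or older (−$8500 flat): $154425 − $8500 = $145925.
$145925 is at or above the $8500 minimum.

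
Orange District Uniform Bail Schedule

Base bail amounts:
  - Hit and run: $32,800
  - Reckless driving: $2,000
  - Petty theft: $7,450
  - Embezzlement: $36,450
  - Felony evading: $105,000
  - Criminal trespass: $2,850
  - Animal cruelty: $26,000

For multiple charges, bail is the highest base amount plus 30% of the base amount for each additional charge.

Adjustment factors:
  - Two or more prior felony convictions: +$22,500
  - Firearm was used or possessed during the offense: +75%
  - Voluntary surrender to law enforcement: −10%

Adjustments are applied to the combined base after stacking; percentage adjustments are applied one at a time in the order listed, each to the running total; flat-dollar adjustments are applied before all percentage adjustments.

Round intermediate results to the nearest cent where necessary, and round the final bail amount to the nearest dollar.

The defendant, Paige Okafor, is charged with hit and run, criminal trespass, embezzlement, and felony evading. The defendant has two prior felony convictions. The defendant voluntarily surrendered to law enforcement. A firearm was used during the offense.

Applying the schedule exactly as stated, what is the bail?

Base amounts from the schedule: hit and run $32,800; criminal trespass $2,850; embezzlement $36,450; felony evading $105,000.
Stacking rule: highest base plus 30% of each additional charge. Highest is felony evading at $105,000. Additional: $32,800 × 30% = $9,840; $2,850 × 30% = $855; $36,450 × 30% = $10,935. Combined base = $105,000 + $21,630 = $126,630.
Two or more prior felony convictions (+$22,500 flat): $126,630 + $22,500 = $149,130.
Firearm was used or possessed during the offense (+75%): $149,130 × 1.75 = $260,977.50.
Voluntary surrender to law enforcement (−10%): $260,977.50 × 0.9 = $234,879.75.
Rounded to the nearest dollar: $234,880.

$234,880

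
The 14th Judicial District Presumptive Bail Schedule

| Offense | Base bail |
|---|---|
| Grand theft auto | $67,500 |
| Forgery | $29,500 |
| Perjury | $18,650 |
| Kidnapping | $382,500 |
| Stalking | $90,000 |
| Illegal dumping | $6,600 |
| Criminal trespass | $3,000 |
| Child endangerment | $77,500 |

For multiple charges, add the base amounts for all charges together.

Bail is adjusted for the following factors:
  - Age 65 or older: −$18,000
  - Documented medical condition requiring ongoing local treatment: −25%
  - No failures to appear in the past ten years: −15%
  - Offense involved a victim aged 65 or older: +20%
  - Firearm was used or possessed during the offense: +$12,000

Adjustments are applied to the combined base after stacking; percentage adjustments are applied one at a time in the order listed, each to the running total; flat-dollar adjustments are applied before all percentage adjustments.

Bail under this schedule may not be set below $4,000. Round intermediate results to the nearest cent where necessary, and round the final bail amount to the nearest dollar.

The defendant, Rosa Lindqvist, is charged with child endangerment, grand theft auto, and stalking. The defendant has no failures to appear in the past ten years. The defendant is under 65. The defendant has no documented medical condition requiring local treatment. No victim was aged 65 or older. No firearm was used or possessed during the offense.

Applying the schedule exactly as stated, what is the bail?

Base amounts from the schedule: child endangerment $77,500; grand theft auto $67,500; stalking $90,000.
Stacking rule: sum of all bases. $77,500 + $67,500 + $90,000 = $235,000.
No failures to appear in the past ten years (−15%): $235,000 × 0.85 = $199,750.
$199,750 is at or above the $4,000 minimum.

$199,750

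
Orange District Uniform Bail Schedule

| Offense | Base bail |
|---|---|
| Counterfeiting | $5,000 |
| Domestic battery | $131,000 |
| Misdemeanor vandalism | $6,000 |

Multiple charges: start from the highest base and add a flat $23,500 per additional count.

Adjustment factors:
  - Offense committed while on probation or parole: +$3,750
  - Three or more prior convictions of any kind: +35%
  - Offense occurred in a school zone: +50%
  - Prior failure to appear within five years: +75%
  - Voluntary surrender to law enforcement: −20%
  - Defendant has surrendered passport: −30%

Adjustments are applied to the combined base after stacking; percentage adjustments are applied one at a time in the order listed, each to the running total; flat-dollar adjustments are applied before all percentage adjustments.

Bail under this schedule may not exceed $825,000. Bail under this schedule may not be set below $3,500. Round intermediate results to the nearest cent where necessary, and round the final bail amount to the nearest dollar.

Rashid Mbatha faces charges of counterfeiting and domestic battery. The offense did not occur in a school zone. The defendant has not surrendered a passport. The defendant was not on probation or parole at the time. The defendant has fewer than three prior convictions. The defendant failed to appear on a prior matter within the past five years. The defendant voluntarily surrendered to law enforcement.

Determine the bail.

$216,300

Base amounts from the schedule: counterfeiting $5,000; domestic battery $131,000.
Stacking rule: highest base plus $23,500 per additional charge. Highest is domestic battery at $131,000; 1 additional charge → +$23,500. Combined base = $154,500.
Prior failure to appear within five years (+75%): $154,500 × 1.75 = $270,375.
Voluntary surrender to law enforcement (−20%): $270,375 × 0.8 = $216,300.
$216,300 is within the $825,000 maximum.
$216,300 is at or above the $3,500 minimum.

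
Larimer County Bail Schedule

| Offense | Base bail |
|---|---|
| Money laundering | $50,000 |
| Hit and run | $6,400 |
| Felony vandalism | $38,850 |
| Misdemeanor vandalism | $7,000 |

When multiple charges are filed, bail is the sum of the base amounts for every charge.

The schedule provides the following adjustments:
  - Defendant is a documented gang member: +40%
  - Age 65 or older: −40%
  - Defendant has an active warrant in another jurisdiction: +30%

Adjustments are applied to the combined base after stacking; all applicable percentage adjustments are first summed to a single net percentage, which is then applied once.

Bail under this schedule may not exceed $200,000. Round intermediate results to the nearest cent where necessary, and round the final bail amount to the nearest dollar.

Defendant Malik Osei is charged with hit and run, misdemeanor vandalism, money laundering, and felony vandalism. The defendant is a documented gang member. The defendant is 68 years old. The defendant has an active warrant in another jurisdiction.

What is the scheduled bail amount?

Base amounts from the schedule: hit and run $6,400; misdemeanor vandalism $7,000; money laundering $50,000; felony vandalism $38,850.
Stacking rule: sum of all bases. $6,400 + $7,000 + $50,000 + $38,850 = $102,250.
Net percentage adjustment: +40% −40% +30% = +30%. $102,250 × 1.3 = $132,925.
$132,925 is within the $200,000 maximum.

$132,925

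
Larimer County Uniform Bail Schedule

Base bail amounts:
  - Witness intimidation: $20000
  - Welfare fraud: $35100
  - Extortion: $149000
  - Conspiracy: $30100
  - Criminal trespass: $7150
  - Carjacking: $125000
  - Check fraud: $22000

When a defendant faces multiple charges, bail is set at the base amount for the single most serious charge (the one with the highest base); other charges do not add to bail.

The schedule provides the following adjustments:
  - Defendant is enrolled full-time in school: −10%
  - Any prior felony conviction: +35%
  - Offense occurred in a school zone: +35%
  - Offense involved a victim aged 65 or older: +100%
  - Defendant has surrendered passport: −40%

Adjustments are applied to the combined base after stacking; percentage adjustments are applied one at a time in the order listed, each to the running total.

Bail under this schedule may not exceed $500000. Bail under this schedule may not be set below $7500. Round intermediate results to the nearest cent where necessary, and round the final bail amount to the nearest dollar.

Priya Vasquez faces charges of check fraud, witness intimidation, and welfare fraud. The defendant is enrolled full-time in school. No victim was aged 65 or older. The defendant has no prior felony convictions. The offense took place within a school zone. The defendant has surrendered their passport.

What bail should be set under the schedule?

$25588

Base amounts from the schedule: check fraud $22000; witness intimidation $20000; welfare fraud $35100.
Stacking rule: use the highest base only. Highest is welfare fraud at $35100. Combined base = $35100.
Defendant is enrolled full-time in school (−10%): $35100 × 0.9 = $31590.
Offense occurred in a school zone (+35%): $31590 × 1.35 = $42646.50.
Defendant has surrendered passport (−40%): $42646.50 × 0.6 = $25587.90.
$25587.90 is within the $500000 maximum.
$25587.90 is at or above the $7500 minimum.
Rounded to the nearest dollar: $25588.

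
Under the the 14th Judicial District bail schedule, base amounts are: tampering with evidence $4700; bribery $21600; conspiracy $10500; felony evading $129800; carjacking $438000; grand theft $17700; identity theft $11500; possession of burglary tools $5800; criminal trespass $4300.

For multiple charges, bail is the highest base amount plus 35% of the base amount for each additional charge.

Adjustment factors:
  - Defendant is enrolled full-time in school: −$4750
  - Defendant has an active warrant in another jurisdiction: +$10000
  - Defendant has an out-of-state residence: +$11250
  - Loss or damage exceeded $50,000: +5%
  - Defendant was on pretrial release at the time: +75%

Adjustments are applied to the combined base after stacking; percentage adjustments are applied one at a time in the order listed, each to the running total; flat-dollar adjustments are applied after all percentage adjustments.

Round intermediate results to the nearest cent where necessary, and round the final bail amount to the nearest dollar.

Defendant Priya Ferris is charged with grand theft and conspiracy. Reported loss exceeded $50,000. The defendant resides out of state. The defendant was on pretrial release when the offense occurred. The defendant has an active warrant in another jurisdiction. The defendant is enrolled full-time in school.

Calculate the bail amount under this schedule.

Base amounts from the schedule: grand theft $17700; conspiracy $10500.
Stacking rule: highest base plus 35% of each additional charge. Highest is grand theft at $17700. Additional: $10500 × 35% = $3675. Combined base = $17700 + $3675 = $21375.
Loss or damage exceeded $50,000 (+5%): $21375 × 1.05 = $22443.75.
Defendant was on pretrial release at the time (+75%): $22443.75 × 1.75 = $39276.56.
Defendant is enrolled full-time in school (−$4750 flat): $39276.56 − $4750 = $34526.56.
Defendant has an active warrant in another jurisdiction (+$10000 flat): $34526.56 + $10000 = $44526.56.
Defendant has an out-of-state residence (+$11250 flat): $44526.56 + $11250 = $55776.56.
Rounded to the nearest dollar: $55777.

$55777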